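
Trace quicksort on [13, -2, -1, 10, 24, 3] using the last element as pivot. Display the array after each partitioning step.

Partition 1: pivot=3 at index 2 -> [-2, -1, 3, 10, 24, 13]
Partition 2: pivot=-1 at index 1 -> [-2, -1, 3, 10, 24, 13]
Partition 3: pivot=13 at index 4 -> [-2, -1, 3, 10, 13, 24]


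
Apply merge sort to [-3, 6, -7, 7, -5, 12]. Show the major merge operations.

Divide and conquer:
  Merge [6] + [-7] -> [-7, 6]
  Merge [-3] + [-7, 6] -> [-7, -3, 6]
  Merge [-5] + [12] -> [-5, 12]
  Merge [7] + [-5, 12] -> [-5, 7, 12]
  Merge [-7, -3, 6] + [-5, 7, 12] -> [-7, -5, -3, 6, 7, 12]


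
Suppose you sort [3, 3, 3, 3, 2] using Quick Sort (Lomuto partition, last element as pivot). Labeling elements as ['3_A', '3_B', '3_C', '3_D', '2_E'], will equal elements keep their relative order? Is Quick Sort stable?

Trace Quick Sort on the labeled array (the key is the number; the letter only tracks identity):
  Partition indices 0..4 around pivot 2_E -> [2_E, 3_B, 3_C, 3_D, 3_A]
  Partition indices 1..4 around pivot 3_A -> [2_E, 3_B, 3_C, 3_D, 3_A]
  Partition indices 1..3 around pivot 3_D -> [2_E, 3_B, 3_C, 3_D, 3_A]
  Partition indices 1..2 around pivot 3_C -> [2_E, 3_B, 3_C, 3_D, 3_A]
Final order: [2_E, 3_B, 3_C, 3_D, 3_A]
Equal keys:
  value 3: originally 3_A, 3_B, 3_C, 3_D; after sorting 3_B, 3_C, 3_D, 3_A -> order changed
Equal keys were reordered, so Quick Sort is not stable: partition swaps elements across long distances and can reorder equal keys. (One such input is enough; an unstable sort may happen to preserve order on other inputs, but it gives no guarantee.)
Answer: Not stable


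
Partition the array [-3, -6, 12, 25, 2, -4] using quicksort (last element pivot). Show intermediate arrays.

Partition 1: pivot=-4 at index 1 -> [-6, -4, 12, 25, 2, -3]
Partition 2: pivot=-3 at index 2 -> [-6, -4, -3, 25, 2, 12]
Partition 3: pivot=12 at index 4 -> [-6, -4, -3, 2, 12, 25]


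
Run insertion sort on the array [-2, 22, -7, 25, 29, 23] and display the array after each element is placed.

First element -2 is already 'sorted'
Insert 22: shifted 0 elements -> [-2, 22, -7, 25, 29, 23]
Insert -7: shifted 2 elements -> [-7, -2, 22, 25, 29, 23]
Insert 25: shifted 0 elements -> [-7, -2, 22, 25, 29, 23]
Insert 29: shifted 0 elements -> [-7, -2, 22, 25, 29, 23]
Insert 23: shifted 2 elements -> [-7, -2, 22, 23, 25, 29]


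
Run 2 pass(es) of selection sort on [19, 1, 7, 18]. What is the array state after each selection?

Pass 1: Select minimum 1 at index 1, swap -> [1, 19, 7, 18]
Pass 2: Select minimum 7 at index 2, swap -> [1, 7, 19, 18]


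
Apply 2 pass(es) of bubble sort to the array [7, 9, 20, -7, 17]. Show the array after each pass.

After pass 1: [7, 9, -7, 17, 20] (2 swaps)
After pass 2: [7, -7, 9, 17, 20] (1 swaps)
Total swaps: 3


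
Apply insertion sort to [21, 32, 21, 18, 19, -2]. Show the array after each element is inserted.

First element 21 is already 'sorted'
Insert 32: shifted 0 elements -> [21, 32, 21, 18, 19, -2]
Insert 21: shifted 1 elements -> [21, 21, 32, 18, 19, -2]
Insert 18: shifted 3 elements -> [18, 21, 21, 32, 19, -2]
Insert 19: shifted 3 elements -> [18, 19, 21, 21, 32, -2]
Insert -2: shifted 5 elements -> [-2, 18, 19, 21, 21, 32]


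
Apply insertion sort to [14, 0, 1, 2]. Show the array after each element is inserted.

First element 14 is already 'sorted'
Insert 0: shifted 1 elements -> [0, 14, 1, 2]
Insert 1: shifted 1 elements -> [0, 1, 14, 2]
Insert 2: shifted 1 elements -> [0, 1, 2, 14]


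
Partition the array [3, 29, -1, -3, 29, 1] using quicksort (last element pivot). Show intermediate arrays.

Partition 1: pivot=1 at index 2 -> [-1, -3, 1, 29, 29, 3]
Partition 2: pivot=-3 at index 0 -> [-3, -1, 1, 29, 29, 3]
Partition 3: pivot=3 at index 3 -> [-3, -1, 1, 3, 29, 29]
Partition 4: pivot=29 at index 5 -> [-3, -1, 1, 3, 29, 29]


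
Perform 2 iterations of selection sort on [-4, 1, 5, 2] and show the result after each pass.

Pass 1: Select minimum -4 at index 0, swap -> [-4, 1, 5, 2]
Pass 2: Select minimum 1 at index 1, swap -> [-4, 1, 5, 2]


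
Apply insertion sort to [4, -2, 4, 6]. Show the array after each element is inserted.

First element 4 is already 'sorted'
Insert -2: shifted 1 elements -> [-2, 4, 4, 6]
Insert 4: shifted 0 elements -> [-2, 4, 4, 6]
Insert 6: shifted 0 elements -> [-2, 4, 4, 6]


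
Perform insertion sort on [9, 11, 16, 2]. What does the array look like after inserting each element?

First element 9 is already 'sorted'
Insert 11: shifted 0 elements -> [9, 11, 16, 2]
Insert 16: shifted 0 elements -> [9, 11, 16, 2]
Insert 2: shifted 3 elements -> [2, 9, 11, 16]


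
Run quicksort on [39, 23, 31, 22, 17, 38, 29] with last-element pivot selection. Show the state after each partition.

Partition 1: pivot=29 at index 3 -> [23, 22, 17, 29, 31, 38, 39]
Partition 2: pivot=17 at index 0 -> [17, 22, 23, 29, 31, 38, 39]
Partition 3: pivot=23 at index 2 -> [17, 22, 23, 29, 31, 38, 39]
Partition 4: pivot=39 at index 6 -> [17, 22, 23, 29, 31, 38, 39]
Partition 5: pivot=38 at index 5 -> [17, 22, 23, 29, 31, 38, 39]


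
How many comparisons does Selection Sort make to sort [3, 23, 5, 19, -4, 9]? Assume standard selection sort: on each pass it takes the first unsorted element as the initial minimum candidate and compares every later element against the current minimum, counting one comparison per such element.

Pass 1: scan indices 1..5 for the minimum = 5 comparison(s); min is -4, place at index 0 -> [-4, 23, 5, 19, 3, 9]
Pass 2: scan indices 2..5 for the minimum = 4 comparison(s); min is 3, place at index 1 -> [-4, 3, 5, 19, 23, 9]
Pass 3: scan indices 3..5 for the minimum = 3 comparison(s); min is 5, place at index 2 -> [-4, 3, 5, 19, 23, 9]
Pass 4: scan indices 4..5 for the minimum = 2 comparison(s); min is 9, place at index 3 -> [-4, 3, 5, 9, 23, 19]
Pass 5: scan indices 5..5 for the minimum = 1 comparison(s); min is 19, place at index 4 -> [-4, 3, 5, 9, 19, 23]
Selection sort always scans the whole unsorted suffix, so the count is (n-1) + (n-2) + ... + 1 = n(n-1)/2 = 6*5/2 = 15 regardless of the input order.
Total comparisons: 5 + 4 + 3 + 2 + 1 = 15


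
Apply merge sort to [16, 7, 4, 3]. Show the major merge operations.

Divide and conquer:
  Merge [16] + [7] -> [7, 16]
  Merge [4] + [3] -> [3, 4]
  Merge [7, 16] + [3, 4] -> [3, 4, 7, 16]


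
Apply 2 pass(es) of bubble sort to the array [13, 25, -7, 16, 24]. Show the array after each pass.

After pass 1: [13, -7, 16, 24, 25] (3 swaps)
After pass 2: [-7, 13, 16, 24, 25] (1 swaps)
Total swaps: 4


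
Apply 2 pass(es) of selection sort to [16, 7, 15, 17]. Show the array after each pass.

Pass 1: Select minimum 7 at index 1, swap -> [7, 16, 15, 17]
Pass 2: Select minimum 15 at index 2, swap -> [7, 15, 16, 17]


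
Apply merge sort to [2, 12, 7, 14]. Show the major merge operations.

Divide and conquer:
  Merge [2] + [12] -> [2, 12]
  Merge [7] + [14] -> [7, 14]
  Merge [2, 12] + [7, 14] -> [2, 7, 12, 14]


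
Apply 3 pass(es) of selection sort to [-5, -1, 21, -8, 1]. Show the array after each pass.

Pass 1: Select minimum -8 at index 3, swap -> [-8, -1, 21, -5, 1]
Pass 2: Select minimum -5 at index 3, swap -> [-8, -5, 21, -1, 1]
Pass 3: Select minimum -1 at index 3, swap -> [-8, -5, -1, 21, 1]


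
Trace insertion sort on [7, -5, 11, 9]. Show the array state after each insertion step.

First element 7 is already 'sorted'
Insert -5: shifted 1 elements -> [-5, 7, 11, 9]
Insert 11: shifted 0 elements -> [-5, 7, 11, 9]
Insert 9: shifted 1 elements -> [-5, 7, 9, 11]


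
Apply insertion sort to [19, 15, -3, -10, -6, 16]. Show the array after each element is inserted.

First element 19 is already 'sorted'
Insert 15: shifted 1 elements -> [15, 19, -3, -10, -6, 16]
Insert -3: shifted 2 elements -> [-3, 15, 19, -10, -6, 16]
Insert -10: shifted 3 elements -> [-10, -3, 15, 19, -6, 16]
Insert -6: shifted 3 elements -> [-10, -6, -3, 15, 19, 16]
Insert 16: shifted 1 elements -> [-10, -6, -3, 15, 16, 19]


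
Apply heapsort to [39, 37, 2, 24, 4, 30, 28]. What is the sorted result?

Build heap: [39, 37, 30, 24, 4, 2, 28]
Extract 39: [37, 28, 30, 24, 4, 2, 39]
Extract 37: [30, 28, 2, 24, 4, 37, 39]
Extract 30: [28, 24, 2, 4, 30, 37, 39]
Extract 28: [24, 4, 2, 28, 30, 37, 39]
Extract 24: [4, 2, 24, 28, 30, 37, 39]
Extract 4: [2, 4, 24, 28, 30, 37, 39]


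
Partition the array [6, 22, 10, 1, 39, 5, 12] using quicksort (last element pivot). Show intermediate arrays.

Partition 1: pivot=12 at index 4 -> [6, 10, 1, 5, 12, 22, 39]
Partition 2: pivot=5 at index 1 -> [1, 5, 6, 10, 12, 22, 39]
Partition 3: pivot=10 at index 3 -> [1, 5, 6, 10, 12, 22, 39]
Partition 4: pivot=39 at index 6 -> [1, 5, 6, 10, 12, 22, 39]


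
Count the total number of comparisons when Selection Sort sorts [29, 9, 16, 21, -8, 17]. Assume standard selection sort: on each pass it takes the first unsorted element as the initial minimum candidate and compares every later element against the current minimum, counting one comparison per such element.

Pass 1: scan indices 1..5 for the minimum = 5 comparison(s); min is -8, place at index 0 -> [-8, 9, 16, 21, 29, 17]
Pass 2: scan indices 2..5 for the minimum = 4 comparison(s); min is 9, place at index 1 -> [-8, 9, 16, 21, 29, 17]
Pass 3: scan indices 3..5 for the minimum = 3 comparison(s); min is 16, place at index 2 -> [-8, 9, 16, 21, 29, 17]
Pass 4: scan indices 4..5 for the minimum = 2 comparison(s); min is 17, place at index 3 -> [-8, 9, 16, 17, 29, 21]
Pass 5: scan indices 5..5 for the minimum = 1 comparison(s); min is 21, place at index 4 -> [-8, 9, 16, 17, 21, 29]
Selection sort always scans the whole unsorted suffix, so the count is (n-1) + (n-2) + ... + 1 = n(n-1)/2 = 6*5/2 = 15 regardless of the input order.
Total comparisons: 5 + 4 + 3 + 2 + 1 = 15


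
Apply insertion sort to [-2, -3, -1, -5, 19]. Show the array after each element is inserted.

First element -2 is already 'sorted'
Insert -3: shifted 1 elements -> [-3, -2, -1, -5, 19]
Insert -1: shifted 0 elements -> [-3, -2, -1, -5, 19]
Insert -5: shifted 3 elements -> [-5, -3, -2, -1, 19]
Insert 19: shifted 0 elements -> [-5, -3, -2, -1, 19]


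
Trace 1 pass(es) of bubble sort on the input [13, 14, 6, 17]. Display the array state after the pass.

After pass 1: [13, 6, 14, 17] (1 swaps)
Total swaps: 1


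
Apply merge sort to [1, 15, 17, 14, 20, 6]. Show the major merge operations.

Divide and conquer:
  Merge [15] + [17] -> [15, 17]
  Merge [1] + [15, 17] -> [1, 15, 17]
  Merge [20] + [6] -> [6, 20]
  Merge [14] + [6, 20] -> [6, 14, 20]
  Merge [1, 15, 17] + [6, 14, 20] -> [1, 6, 14, 15, 17, 20]


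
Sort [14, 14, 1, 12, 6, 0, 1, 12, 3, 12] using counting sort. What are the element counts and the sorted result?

Count array: [1, 2, 0, 1, 0, 0, 1, 0, 0, 0, 0, 0, 3, 0, 2]
(count[i] = number of elements equal to i)
Cumulative count: [1, 3, 3, 4, 4, 4, 5, 5, 5, 5, 5, 5, 8, 8, 10]
Sorted: [0, 1, 1, 3, 6, 12, 12, 12, 14, 14]


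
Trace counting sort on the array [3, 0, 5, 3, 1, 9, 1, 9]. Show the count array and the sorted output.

Count array: [1, 2, 0, 2, 0, 1, 0, 0, 0, 2]
(count[i] = number of elements equal to i)
Cumulative count: [1, 3, 3, 5, 5, 6, 6, 6, 6, 8]
Sorted: [0, 1, 1, 3, 3, 5, 9, 9]


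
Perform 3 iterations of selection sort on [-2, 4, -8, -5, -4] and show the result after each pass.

Pass 1: Select minimum -8 at index 2, swap -> [-8, 4, -2, -5, -4]
Pass 2: Select minimum -5 at index 3, swap -> [-8, -5, -2, 4, -4]
Pass 3: Select minimum -4 at index 4, swap -> [-8, -5, -4, 4, -2]


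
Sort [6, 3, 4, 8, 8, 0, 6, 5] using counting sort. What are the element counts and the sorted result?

Count array: [1, 0, 0, 1, 1, 1, 2, 0, 2]
(count[i] = number of elements equal to i)
Cumulative count: [1, 1, 1, 2, 3, 4, 6, 6, 8]
Sorted: [0, 3, 4, 5, 6, 6, 8, 8]


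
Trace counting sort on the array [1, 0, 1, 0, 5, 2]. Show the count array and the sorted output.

Count array: [2, 2, 1, 0, 0, 1]
(count[i] = number of elements equal to i)
Cumulative count: [2, 4, 5, 5, 5, 6]
Sorted: [0, 0, 1, 1, 2, 5]


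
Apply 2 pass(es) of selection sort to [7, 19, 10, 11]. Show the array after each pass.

Pass 1: Select minimum 7 at index 0, swap -> [7, 19, 10, 11]
Pass 2: Select minimum 10 at index 2, swap -> [7, 10, 19, 11]


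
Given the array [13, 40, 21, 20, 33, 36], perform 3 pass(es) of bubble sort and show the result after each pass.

After pass 1: [13, 21, 20, 33, 36, 40] (4 swaps)
After pass 2: [13, 20, 21, 33, 36, 40] (1 swaps)
After pass 3: [13, 20, 21, 33, 36, 40] (0 swaps)
Total swaps: 5


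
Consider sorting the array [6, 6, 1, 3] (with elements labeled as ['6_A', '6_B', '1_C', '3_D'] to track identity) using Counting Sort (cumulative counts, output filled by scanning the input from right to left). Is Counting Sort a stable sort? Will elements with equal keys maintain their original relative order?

Trace Counting Sort on the labeled array (the key is the number; the letter only tracks identity):
  Counts for values 0..6: [0, 1, 0, 1, 0, 0, 2]
  Cumulative counts: [0, 1, 1, 2, 2, 2, 4]
  Scan right to left: place 3_D at output index 1
  Scan right to left: place 1_C at output index 0
  Scan right to left: place 6_B at output index 3
  Scan right to left: place 6_A at output index 2
  Output: [1_C, 3_D, 6_A, 6_B]
Equal keys:
  value 6: originally 6_A, 6_B; after sorting 6_A, 6_B -> order preserved
All equal keys kept their original relative order. Counting Sort is stable: scanning the input right to left with decreasing cumulative counts places later duplicates at later output positions.
Answer: Stable


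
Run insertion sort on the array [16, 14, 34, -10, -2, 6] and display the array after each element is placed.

First element 16 is already 'sorted'
Insert 14: shifted 1 elements -> [14, 16, 34, -10, -2, 6]
Insert 34: shifted 0 elements -> [14, 16, 34, -10, -2, 6]
Insert -10: shifted 3 elements -> [-10, 14, 16, 34, -2, 6]
Insert -2: shifted 3 elements -> [-10, -2, 14, 16, 34, 6]
Insert 6: shifted 3 elements -> [-10, -2, 6, 14, 16, 34]


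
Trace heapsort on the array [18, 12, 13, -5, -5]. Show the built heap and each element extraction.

Build heap: [18, 12, 13, -5, -5]
Extract 18: [13, 12, -5, -5, 18]
Extract 13: [12, -5, -5, 13, 18]
Extract 12: [-5, -5, 12, 13, 18]
Extract -5: [-5, -5, 12, 13, 18]


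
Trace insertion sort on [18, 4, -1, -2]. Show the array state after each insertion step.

First element 18 is already 'sorted'
Insert 4: shifted 1 elements -> [4, 18, -1, -2]
Insert -1: shifted 2 elements -> [-1, 4, 18, -2]
Insert -2: shifted 3 elements -> [-2, -1, 4, 18]


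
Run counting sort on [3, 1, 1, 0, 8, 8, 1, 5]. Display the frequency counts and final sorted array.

Count array: [1, 3, 0, 1, 0, 1, 0, 0, 2]
(count[i] = number of elements equal to i)
Cumulative count: [1, 4, 4, 5, 5, 6, 6, 6, 8]
Sorted: [0, 1, 1, 1, 3, 5, 8, 8]


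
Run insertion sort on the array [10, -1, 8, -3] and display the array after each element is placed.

First element 10 is already 'sorted'
Insert -1: shifted 1 elements -> [-1, 10, 8, -3]
Insert 8: shifted 1 elements -> [-1, 8, 10, -3]
Insert -3: shifted 3 elements -> [-3, -1, 8, 10]


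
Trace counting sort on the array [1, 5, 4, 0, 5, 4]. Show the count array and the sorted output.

Count array: [1, 1, 0, 0, 2, 2]
(count[i] = number of elements equal to i)
Cumulative count: [1, 2, 2, 2, 4, 6]
Sorted: [0, 1, 4, 4, 5, 5]


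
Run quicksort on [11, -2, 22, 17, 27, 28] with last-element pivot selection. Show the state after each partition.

Partition 1: pivot=28 at index 5 -> [11, -2, 22, 17, 27, 28]
Partition 2: pivot=27 at index 4 -> [11, -2, 22, 17, 27, 28]
Partition 3: pivot=17 at index 2 -> [11, -2, 17, 22, 27, 28]
Partition 4: pivot=-2 at index 0 -> [-2, 11, 17, 22, 27, 28]


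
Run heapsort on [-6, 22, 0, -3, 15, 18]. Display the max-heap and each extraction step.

Build heap: [22, 15, 18, -3, -6, 0]
Extract 22: [18, 15, 0, -3, -6, 22]
Extract 18: [15, -3, 0, -6, 18, 22]
Extract 15: [0, -3, -6, 15, 18, 22]
Extract 0: [-3, -6, 0, 15, 18, 22]
Extract -3: [-6, -3, 0, 15, 18, 22]


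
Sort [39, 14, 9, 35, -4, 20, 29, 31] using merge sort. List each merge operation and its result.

Divide and conquer:
  Merge [39] + [14] -> [14, 39]
  Merge [9] + [35] -> [9, 35]
  Merge [14, 39] + [9, 35] -> [9, 14, 35, 39]
  Merge [-4] + [20] -> [-4, 20]
  Merge [29] + [31] -> [29, 31]
  Merge [-4, 20] + [29, 31] -> [-4, 20, 29, 31]
  Merge [9, 14, 35, 39] + [-4, 20, 29, 31] -> [-4, 9, 14, 20, 29, 31, 35, 39]


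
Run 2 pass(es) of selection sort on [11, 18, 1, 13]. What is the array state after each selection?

Pass 1: Select minimum 1 at index 2, swap -> [1, 18, 11, 13]
Pass 2: Select minimum 11 at index 2, swap -> [1, 11, 18, 13]


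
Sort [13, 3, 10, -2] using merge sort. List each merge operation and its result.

Divide and conquer:
  Merge [13] + [3] -> [3, 13]
  Merge [10] + [-2] -> [-2, 10]
  Merge [3, 13] + [-2, 10] -> [-2, 3, 10, 13]


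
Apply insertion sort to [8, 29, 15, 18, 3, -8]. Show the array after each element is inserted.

First element 8 is already 'sorted'
Insert 29: shifted 0 elements -> [8, 29, 15, 18, 3, -8]
Insert 15: shifted 1 elements -> [8, 15, 29, 18, 3, -8]
Insert 18: shifted 1 elements -> [8, 15, 18, 29, 3, -8]
Insert 3: shifted 4 elements -> [3, 8, 15, 18, 29, -8]
Insert -8: shifted 5 elements -> [-8, 3, 8, 15, 18, 29]


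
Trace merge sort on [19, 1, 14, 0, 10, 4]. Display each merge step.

Divide and conquer:
  Merge [1] + [14] -> [1, 14]
  Merge [19] + [1, 14] -> [1, 14, 19]
  Merge [10] + [4] -> [4, 10]
  Merge [0] + [4, 10] -> [0, 4, 10]
  Merge [1, 14, 19] + [0, 4, 10] -> [0, 1, 4, 10, 14, 19]


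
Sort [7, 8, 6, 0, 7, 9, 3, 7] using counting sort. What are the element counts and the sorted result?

Count array: [1, 0, 0, 1, 0, 0, 1, 3, 1, 1]
(count[i] = number of elements equal to i)
Cumulative count: [1, 1, 1, 2, 2, 2, 3, 6, 7, 8]
Sorted: [0, 3, 6, 7, 7, 7, 8, 9]


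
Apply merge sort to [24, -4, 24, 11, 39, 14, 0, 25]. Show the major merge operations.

Divide and conquer:
  Merge [24] + [-4] -> [-4, 24]
  Merge [24] + [11] -> [11, 24]
  Merge [-4, 24] + [11, 24] -> [-4, 11, 24, 24]
  Merge [39] + [14] -> [14, 39]
  Merge [0] + [25] -> [0, 25]
  Merge [14, 39] + [0, 25] -> [0, 14, 25, 39]
  Merge [-4, 11, 24, 24] + [0, 14, 25, 39] -> [-4, 0, 11, 14, 24, 24, 25, 39]


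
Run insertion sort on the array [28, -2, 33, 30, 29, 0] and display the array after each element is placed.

First element 28 is already 'sorted'
Insert -2: shifted 1 elements -> [-2, 28, 33, 30, 29, 0]
Insert 33: shifted 0 elements -> [-2, 28, 33, 30, 29, 0]
Insert 30: shifted 1 elements -> [-2, 28, 30, 33, 29, 0]
Insert 29: shifted 2 elements -> [-2, 28, 29, 30, 33, 0]
Insert 0: shifted 4 elements -> [-2, 0, 28, 29, 30, 33]


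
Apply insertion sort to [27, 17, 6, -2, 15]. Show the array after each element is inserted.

First element 27 is already 'sorted'
Insert 17: shifted 1 elements -> [17, 27, 6, -2, 15]
Insert 6: shifted 2 elements -> [6, 17, 27, -2, 15]
Insert -2: shifted 3 elements -> [-2, 6, 17, 27, 15]
Insert 15: shifted 2 elements -> [-2, 6, 15, 17, 27]


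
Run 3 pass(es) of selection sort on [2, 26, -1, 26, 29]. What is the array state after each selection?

Pass 1: Select minimum -1 at index 2, swap -> [-1, 26, 2, 26, 29]
Pass 2: Select minimum 2 at index 2, swap -> [-1, 2, 26, 26, 29]
Pass 3: Select minimum 26 at index 2, swap -> [-1, 2, 26, 26, 29]


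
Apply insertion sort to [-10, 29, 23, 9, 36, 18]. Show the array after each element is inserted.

First element -10 is already 'sorted'
Insert 29: shifted 0 elements -> [-10, 29, 23, 9, 36, 18]
Insert 23: shifted 1 elements -> [-10, 23, 29, 9, 36, 18]
Insert 9: shifted 2 elements -> [-10, 9, 23, 29, 36, 18]
Insert 36: shifted 0 elements -> [-10, 9, 23, 29, 36, 18]
Insert 18: shifted 3 elements -> [-10, 9, 18, 23, 29, 36]


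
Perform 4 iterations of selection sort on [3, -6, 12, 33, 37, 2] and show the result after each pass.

Pass 1: Select minimum -6 at index 1, swap -> [-6, 3, 12, 33, 37, 2]
Pass 2: Select minimum 2 at index 5, swap -> [-6, 2, 12, 33, 37, 3]
Pass 3: Select minimum 3 at index 5, swap -> [-6, 2, 3, 33, 37, 12]
Pass 4: Select minimum 12 at index 5, swap -> [-6, 2, 3, 12, 37, 33]


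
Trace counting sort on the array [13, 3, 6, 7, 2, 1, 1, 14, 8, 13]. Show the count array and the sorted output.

Count array: [0, 2, 1, 1, 0, 0, 1, 1, 1, 0, 0, 0, 0, 2, 1]
(count[i] = number of elements equal to i)
Cumulative count: [0, 2, 3, 4, 4, 4, 5, 6, 7, 7, 7, 7, 7, 9, 10]
Sorted: [1, 1, 2, 3, 6, 7, 8, 13, 13, 14]


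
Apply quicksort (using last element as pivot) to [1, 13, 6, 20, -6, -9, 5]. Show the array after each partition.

Partition 1: pivot=5 at index 3 -> [1, -6, -9, 5, 13, 6, 20]
Partition 2: pivot=-9 at index 0 -> [-9, -6, 1, 5, 13, 6, 20]
Partition 3: pivot=1 at index 2 -> [-9, -6, 1, 5, 13, 6, 20]
Partition 4: pivot=20 at index 6 -> [-9, -6, 1, 5, 13, 6, 20]
Partition 5: pivot=6 at index 4 -> [-9, -6, 1, 5, 6, 13, 20]


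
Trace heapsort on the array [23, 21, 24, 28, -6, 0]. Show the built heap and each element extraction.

Build heap: [28, 23, 24, 21, -6, 0]
Extract 28: [24, 23, 0, 21, -6, 28]
Extract 24: [23, 21, 0, -6, 24, 28]
Extract 23: [21, -6, 0, 23, 24, 28]
Extract 21: [0, -6, 21, 23, 24, 28]
Extract 0: [-6, 0, 21, 23, 24, 28]


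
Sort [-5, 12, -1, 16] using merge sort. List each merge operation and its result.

Divide and conquer:
  Merge [-5] + [12] -> [-5, 12]
  Merge [-1] + [16] -> [-1, 16]
  Merge [-5, 12] + [-1, 16] -> [-5, -1, 12, 16]


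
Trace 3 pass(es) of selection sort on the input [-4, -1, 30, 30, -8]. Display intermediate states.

Pass 1: Select minimum -8 at index 4, swap -> [-8, -1, 30, 30, -4]
Pass 2: Select minimum -4 at index 4, swap -> [-8, -4, 30, 30, -1]
Pass 3: Select minimum -1 at index 4, swap -> [-8, -4, -1, 30, 30]


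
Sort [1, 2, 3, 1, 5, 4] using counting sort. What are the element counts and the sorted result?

Count array: [0, 2, 1, 1, 1, 1]
(count[i] = number of elements equal to i)
Cumulative count: [0, 2, 3, 4, 5, 6]
Sorted: [1, 1, 2, 3, 4, 5]


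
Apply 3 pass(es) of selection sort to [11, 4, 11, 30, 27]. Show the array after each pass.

Pass 1: Select minimum 4 at index 1, swap -> [4, 11, 11, 30, 27]
Pass 2: Select minimum 11 at index 1, swap -> [4, 11, 11, 30, 27]
Pass 3: Select minimum 11 at index 2, swap -> [4, 11, 11, 30, 27]


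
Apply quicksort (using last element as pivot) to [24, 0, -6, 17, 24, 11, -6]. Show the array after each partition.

Partition 1: pivot=-6 at index 1 -> [-6, -6, 24, 17, 24, 11, 0]
Partition 2: pivot=0 at index 2 -> [-6, -6, 0, 17, 24, 11, 24]
Partition 3: pivot=24 at index 6 -> [-6, -6, 0, 17, 24, 11, 24]
Partition 4: pivot=11 at index 3 -> [-6, -6, 0, 11, 24, 17, 24]
Partition 5: pivot=17 at index 4 -> [-6, -6, 0, 11, 17, 24, 24]


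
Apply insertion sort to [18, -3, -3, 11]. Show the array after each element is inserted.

First element 18 is already 'sorted'
Insert -3: shifted 1 elements -> [-3, 18, -3, 11]
Insert -3: shifted 1 elements -> [-3, -3, 18, 11]
Insert 11: shifted 1 elements -> [-3, -3, 11, 18]


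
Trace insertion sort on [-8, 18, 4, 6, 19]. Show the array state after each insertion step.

First element -8 is already 'sorted'
Insert 18: shifted 0 elements -> [-8, 18, 4, 6, 19]
Insert 4: shifted 1 elements -> [-8, 4, 18, 6, 19]
Insert 6: shifted 1 elements -> [-8, 4, 6, 18, 19]
Insert 19: shifted 0 elements -> [-8, 4, 6, 18, 19]


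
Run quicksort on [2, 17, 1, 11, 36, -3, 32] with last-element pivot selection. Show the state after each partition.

Partition 1: pivot=32 at index 5 -> [2, 17, 1, 11, -3, 32, 36]
Partition 2: pivot=-3 at index 0 -> [-3, 17, 1, 11, 2, 32, 36]
Partition 3: pivot=2 at index 2 -> [-3, 1, 2, 11, 17, 32, 36]
Partition 4: pivot=17 at index 4 -> [-3, 1, 2, 11, 17, 32, 36]


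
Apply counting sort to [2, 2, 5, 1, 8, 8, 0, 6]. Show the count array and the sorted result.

Count array: [1, 1, 2, 0, 0, 1, 1, 0, 2]
(count[i] = number of elements equal to i)
Cumulative count: [1, 2, 4, 4, 4, 5, 6, 6, 8]
Sorted: [0, 1, 2, 2, 5, 6, 8, 8]


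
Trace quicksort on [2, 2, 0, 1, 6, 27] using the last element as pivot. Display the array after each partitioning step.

Partition 1: pivot=27 at index 5 -> [2, 2, 0, 1, 6, 27]
Partition 2: pivot=6 at index 4 -> [2, 2, 0, 1, 6, 27]
Partition 3: pivot=1 at index 1 -> [0, 1, 2, 2, 6, 27]
Partition 4: pivot=2 at index 3 -> [0, 1, 2, 2, 6, 27]


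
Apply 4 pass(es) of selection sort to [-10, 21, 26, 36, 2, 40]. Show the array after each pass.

Pass 1: Select minimum -10 at index 0, swap -> [-10, 21, 26, 36, 2, 40]
Pass 2: Select minimum 2 at index 4, swap -> [-10, 2, 26, 36, 21, 40]
Pass 3: Select minimum 21 at index 4, swap -> [-10, 2, 21, 36, 26, 40]
Pass 4: Select minimum 26 at index 4, swap -> [-10, 2, 21, 26, 36, 40]


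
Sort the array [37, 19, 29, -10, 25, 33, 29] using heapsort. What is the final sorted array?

Build heap: [37, 25, 33, -10, 19, 29, 29]
Extract 37: [33, 25, 29, -10, 19, 29, 37]
Extract 33: [29, 25, 29, -10, 19, 33, 37]
Extract 29: [29, 25, 19, -10, 29, 33, 37]
Extract 29: [25, -10, 19, 29, 29, 33, 37]
Extract 25: [19, -10, 25, 29, 29, 33, 37]
Extract 19: [-10, 19, 25, 29, 29, 33, 37]


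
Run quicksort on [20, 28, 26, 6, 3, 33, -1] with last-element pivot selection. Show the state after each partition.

Partition 1: pivot=-1 at index 0 -> [-1, 28, 26, 6, 3, 33, 20]
Partition 2: pivot=20 at index 3 -> [-1, 6, 3, 20, 26, 33, 28]
Partition 3: pivot=3 at index 1 -> [-1, 3, 6, 20, 26, 33, 28]
Partition 4: pivot=28 at index 5 -> [-1, 3, 6, 20, 26, 28, 33]


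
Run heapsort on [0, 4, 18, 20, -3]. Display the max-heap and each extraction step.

Build heap: [20, 4, 18, 0, -3]
Extract 20: [18, 4, -3, 0, 20]
Extract 18: [4, 0, -3, 18, 20]
Extract 4: [0, -3, 4, 18, 20]
Extract 0: [-3, 0, 4, 18, 20]


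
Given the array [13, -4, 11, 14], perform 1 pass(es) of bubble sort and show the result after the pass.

After pass 1: [-4, 11, 13, 14] (2 swaps)
Total swaps: 2


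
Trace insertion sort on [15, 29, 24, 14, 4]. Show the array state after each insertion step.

First element 15 is already 'sorted'
Insert 29: shifted 0 elements -> [15, 29, 24, 14, 4]
Insert 24: shifted 1 elements -> [15, 24, 29, 14, 4]
Insert 14: shifted 3 elements -> [14, 15, 24, 29, 4]
Insert 4: shifted 4 elements -> [4, 14, 15, 24, 29]


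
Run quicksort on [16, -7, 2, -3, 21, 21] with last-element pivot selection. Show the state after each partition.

Partition 1: pivot=21 at index 5 -> [16, -7, 2, -3, 21, 21]
Partition 2: pivot=21 at index 4 -> [16, -7, 2, -3, 21, 21]
Partition 3: pivot=-3 at index 1 -> [-7, -3, 2, 16, 21, 21]
Partition 4: pivot=16 at index 3 -> [-7, -3, 2, 16, 21, 21]


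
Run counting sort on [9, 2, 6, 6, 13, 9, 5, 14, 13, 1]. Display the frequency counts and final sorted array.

Count array: [0, 1, 1, 0, 0, 1, 2, 0, 0, 2, 0, 0, 0, 2, 1]
(count[i] = number of elements equal to i)
Cumulative count: [0, 1, 2, 2, 2, 3, 5, 5, 5, 7, 7, 7, 7, 9, 10]
Sorted: [1, 2, 5, 6, 6, 9, 9, 13, 13, 14]


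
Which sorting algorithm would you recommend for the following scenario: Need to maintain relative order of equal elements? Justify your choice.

Best choice: Merge sort or Insertion sort
Reason: Both are stable; quicksort and heapsort are not stable


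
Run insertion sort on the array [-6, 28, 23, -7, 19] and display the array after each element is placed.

First element -6 is already 'sorted'
Insert 28: shifted 0 elements -> [-6, 28, 23, -7, 19]
Insert 23: shifted 1 elements -> [-6, 23, 28, -7, 19]
Insert -7: shifted 3 elements -> [-7, -6, 23, 28, 19]
Insert 19: shifted 2 elements -> [-7, -6, 19, 23, 28]


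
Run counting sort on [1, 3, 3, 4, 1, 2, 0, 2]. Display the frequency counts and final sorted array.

Count array: [1, 2, 2, 2, 1]
(count[i] = number of elements equal to i)
Cumulative count: [1, 3, 5, 7, 8]
Sorted: [0, 1, 1, 2, 2, 3, 3, 4]


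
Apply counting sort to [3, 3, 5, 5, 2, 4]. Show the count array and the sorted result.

Count array: [0, 0, 1, 2, 1, 2]
(count[i] = number of elements equal to i)
Cumulative count: [0, 0, 1, 3, 4, 6]
Sorted: [2, 3, 3, 4, 5, 5]


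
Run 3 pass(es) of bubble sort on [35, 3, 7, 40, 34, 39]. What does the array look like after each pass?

After pass 1: [3, 7, 35, 34, 39, 40] (4 swaps)
After pass 2: [3, 7, 34, 35, 39, 40] (1 swaps)
After pass 3: [3, 7, 34, 35, 39, 40] (0 swaps)
Total swaps: 5


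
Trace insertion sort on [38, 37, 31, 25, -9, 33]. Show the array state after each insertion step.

First element 38 is already 'sorted'
Insert 37: shifted 1 elements -> [37, 38, 31, 25, -9, 33]
Insert 31: shifted 2 elements -> [31, 37, 38, 25, -9, 33]
Insert 25: shifted 3 elements -> [25, 31, 37, 38, -9, 33]
Insert -9: shifted 4 elements -> [-9, 25, 31, 37, 38, 33]
Insert 33: shifted 2 elements -> [-9, 25, 31, 33, 37, 38]


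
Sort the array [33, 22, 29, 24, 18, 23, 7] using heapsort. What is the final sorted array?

Build heap: [33, 24, 29, 22, 18, 23, 7]
Extract 33: [29, 24, 23, 22, 18, 7, 33]
Extract 29: [24, 22, 23, 7, 18, 29, 33]
Extract 24: [23, 22, 18, 7, 24, 29, 33]
Extract 23: [22, 7, 18, 23, 24, 29, 33]
Extract 22: [18, 7, 22, 23, 24, 29, 33]
Extract 18: [7, 18, 22, 23, 24, 29, 33]


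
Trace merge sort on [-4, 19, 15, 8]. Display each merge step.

Divide and conquer:
  Merge [-4] + [19] -> [-4, 19]
  Merge [15] + [8] -> [8, 15]
  Merge [-4, 19] + [8, 15] -> [-4, 8, 15, 19]


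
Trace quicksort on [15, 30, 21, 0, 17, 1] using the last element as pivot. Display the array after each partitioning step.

Partition 1: pivot=1 at index 1 -> [0, 1, 21, 15, 17, 30]
Partition 2: pivot=30 at index 5 -> [0, 1, 21, 15, 17, 30]
Partition 3: pivot=17 at index 3 -> [0, 1, 15, 17, 21, 30]


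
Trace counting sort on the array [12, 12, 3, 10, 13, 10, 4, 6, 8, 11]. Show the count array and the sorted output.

Count array: [0, 0, 0, 1, 1, 0, 1, 0, 1, 0, 2, 1, 2, 1]
(count[i] = number of elements equal to i)
Cumulative count: [0, 0, 0, 1, 2, 2, 3, 3, 4, 4, 6, 7, 9, 10]
Sorted: [3, 4, 6, 8, 10, 10, 11, 12, 12, 13]


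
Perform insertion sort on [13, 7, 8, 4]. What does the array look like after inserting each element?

First element 13 is already 'sorted'
Insert 7: shifted 1 elements -> [7, 13, 8, 4]
Insert 8: shifted 1 elements -> [7, 8, 13, 4]
Insert 4: shifted 3 elements -> [4, 7, 8, 13]


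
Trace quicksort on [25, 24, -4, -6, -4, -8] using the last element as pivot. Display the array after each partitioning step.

Partition 1: pivot=-8 at index 0 -> [-8, 24, -4, -6, -4, 25]
Partition 2: pivot=25 at index 5 -> [-8, 24, -4, -6, -4, 25]
Partition 3: pivot=-4 at index 3 -> [-8, -4, -6, -4, 24, 25]
Partition 4: pivot=-6 at index 1 -> [-8, -6, -4, -4, 24, 25]


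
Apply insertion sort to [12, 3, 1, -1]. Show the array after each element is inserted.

First element 12 is already 'sorted'
Insert 3: shifted 1 elements -> [3, 12, 1, -1]
Insert 1: shifted 2 elements -> [1, 3, 12, -1]
Insert -1: shifted 3 elements -> [-1, 1, 3, 12]


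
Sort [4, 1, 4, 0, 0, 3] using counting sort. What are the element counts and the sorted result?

Count array: [2, 1, 0, 1, 2]
(count[i] = number of elements equal to i)
Cumulative count: [2, 3, 3, 4, 6]
Sorted: [0, 0, 1, 3, 4, 4]


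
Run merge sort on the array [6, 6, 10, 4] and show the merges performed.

Divide and conquer:
  Merge [6] + [6] -> [6, 6]
  Merge [10] + [4] -> [4, 10]
  Merge [6, 6] + [4, 10] -> [4, 6, 6, 10]


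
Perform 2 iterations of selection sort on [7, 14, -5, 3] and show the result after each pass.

Pass 1: Select minimum -5 at index 2, swap -> [-5, 14, 7, 3]
Pass 2: Select minimum 3 at index 3, swap -> [-5, 3, 7, 14]


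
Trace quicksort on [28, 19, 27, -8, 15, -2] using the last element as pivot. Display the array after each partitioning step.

Partition 1: pivot=-2 at index 1 -> [-8, -2, 27, 28, 15, 19]
Partition 2: pivot=19 at index 3 -> [-8, -2, 15, 19, 27, 28]
Partition 3: pivot=28 at index 5 -> [-8, -2, 15, 19, 27, 28]


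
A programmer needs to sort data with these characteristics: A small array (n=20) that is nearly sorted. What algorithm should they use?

Best choice: Insertion sort
Reason: Insertion sort is O(n) for nearly sorted arrays and has low overhead


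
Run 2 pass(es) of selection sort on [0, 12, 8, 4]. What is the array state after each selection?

Pass 1: Select minimum 0 at index 0, swap -> [0, 12, 8, 4]
Pass 2: Select minimum 4 at index 3, swap -> [0, 4, 8, 12]


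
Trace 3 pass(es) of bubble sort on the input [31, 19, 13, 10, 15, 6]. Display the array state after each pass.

After pass 1: [19, 13, 10, 15, 6, 31] (5 swaps)
After pass 2: [13, 10, 15, 6, 19, 31] (4 swaps)
After pass 3: [10, 13, 6, 15, 19, 31] (2 swaps)
Total swaps: 11


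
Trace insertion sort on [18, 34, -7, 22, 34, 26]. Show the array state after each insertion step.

First element 18 is already 'sorted'
Insert 34: shifted 0 elements -> [18, 34, -7, 22, 34, 26]
Insert -7: shifted 2 elements -> [-7, 18, 34, 22, 34, 26]
Insert 22: shifted 1 elements -> [-7, 18, 22, 34, 34, 26]
Insert 34: shifted 0 elements -> [-7, 18, 22, 34, 34, 26]
Insert 26: shifted 2 elements -> [-7, 18, 22, 26, 34, 34]


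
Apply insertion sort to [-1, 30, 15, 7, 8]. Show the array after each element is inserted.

First element -1 is already 'sorted'
Insert 30: shifted 0 elements -> [-1, 30, 15, 7, 8]
Insert 15: shifted 1 elements -> [-1, 15, 30, 7, 8]
Insert 7: shifted 2 elements -> [-1, 7, 15, 30, 8]
Insert 8: shifted 2 elements -> [-1, 7, 8, 15, 30]


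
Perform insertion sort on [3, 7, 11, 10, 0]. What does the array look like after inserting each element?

First element 3 is already 'sorted'
Insert 7: shifted 0 elements -> [3, 7, 11, 10, 0]
Insert 11: shifted 0 elements -> [3, 7, 11, 10, 0]
Insert 10: shifted 1 elements -> [3, 7, 10, 11, 0]
Insert 0: shifted 4 elements -> [0, 3, 7, 10, 11]


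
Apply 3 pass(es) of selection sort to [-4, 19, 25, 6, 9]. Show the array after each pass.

Pass 1: Select minimum -4 at index 0, swap -> [-4, 19, 25, 6, 9]
Pass 2: Select minimum 6 at index 3, swap -> [-4, 6, 25, 19, 9]
Pass 3: Select minimum 9 at index 4, swap -> [-4, 6, 9, 19, 25]


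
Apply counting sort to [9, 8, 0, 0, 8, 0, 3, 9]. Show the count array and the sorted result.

Count array: [3, 0, 0, 1, 0, 0, 0, 0, 2, 2]
(count[i] = number of elements equal to i)
Cumulative count: [3, 3, 3, 4, 4, 4, 4, 4, 6, 8]
Sorted: [0, 0, 0, 3, 8, 8, 9, 9]


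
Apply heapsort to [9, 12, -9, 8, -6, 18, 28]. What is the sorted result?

Build heap: [28, 12, 18, 8, -6, 9, -9]
Extract 28: [18, 12, 9, 8, -6, -9, 28]
Extract 18: [12, 8, 9, -9, -6, 18, 28]
Extract 12: [9, 8, -6, -9, 12, 18, 28]
Extract 9: [8, -9, -6, 9, 12, 18, 28]
Extract 8: [-6, -9, 8, 9, 12, 18, 28]
Extract -6: [-9, -6, 8, 9, 12, 18, 28]


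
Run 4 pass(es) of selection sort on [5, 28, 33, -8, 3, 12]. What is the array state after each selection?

Pass 1: Select minimum -8 at index 3, swap -> [-8, 28, 33, 5, 3, 12]
Pass 2: Select minimum 3 at index 4, swap -> [-8, 3, 33, 5, 28, 12]
Pass 3: Select minimum 5 at index 3, swap -> [-8, 3, 5, 33, 28, 12]
Pass 4: Select minimum 12 at index 5, swap -> [-8, 3, 5, 12, 28, 33]


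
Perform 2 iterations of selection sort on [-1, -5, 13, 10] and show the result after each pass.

Pass 1: Select minimum -5 at index 1, swap -> [-5, -1, 13, 10]
Pass 2: Select minimum -1 at index 1, swap -> [-5, -1, 13, 10]


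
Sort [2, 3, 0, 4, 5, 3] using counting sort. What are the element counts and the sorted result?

Count array: [1, 0, 1, 2, 1, 1]
(count[i] = number of elements equal to i)
Cumulative count: [1, 1, 2, 4, 5, 6]
Sorted: [0, 2, 3, 3, 4, 5]


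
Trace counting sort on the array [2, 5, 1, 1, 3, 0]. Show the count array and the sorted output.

Count array: [1, 2, 1, 1, 0, 1]
(count[i] = number of elements equal to i)
Cumulative count: [1, 3, 4, 5, 5, 6]
Sorted: [0, 1, 1, 2, 3, 5]


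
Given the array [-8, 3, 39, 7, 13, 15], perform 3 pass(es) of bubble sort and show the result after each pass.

After pass 1: [-8, 3, 7, 13, 15, 39] (3 swaps)
After pass 2: [-8, 3, 7, 13, 15, 39] (0 swaps)
After pass 3: [-8, 3, 7, 13, 15, 39] (0 swaps)
Total swaps: 3


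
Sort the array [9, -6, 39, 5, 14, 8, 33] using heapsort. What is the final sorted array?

Build heap: [39, 14, 33, 5, -6, 8, 9]
Extract 39: [33, 14, 9, 5, -6, 8, 39]
Extract 33: [14, 8, 9, 5, -6, 33, 39]
Extract 14: [9, 8, -6, 5, 14, 33, 39]
Extract 9: [8, 5, -6, 9, 14, 33, 39]
Extract 8: [5, -6, 8, 9, 14, 33, 39]
Extract 5: [-6, 5, 8, 9, 14, 33, 39]


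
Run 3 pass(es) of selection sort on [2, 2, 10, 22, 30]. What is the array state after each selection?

Pass 1: Select minimum 2 at index 0, swap -> [2, 2, 10, 22, 30]
Pass 2: Select minimum 2 at index 1, swap -> [2, 2, 10, 22, 30]
Pass 3: Select minimum 10 at index 2, swap -> [2, 2, 10, 22, 30]


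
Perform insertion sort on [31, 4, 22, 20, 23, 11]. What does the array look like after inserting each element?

First element 31 is already 'sorted'
Insert 4: shifted 1 elements -> [4, 31, 22, 20, 23, 11]
Insert 22: shifted 1 elements -> [4, 22, 31, 20, 23, 11]
Insert 20: shifted 2 elements -> [4, 20, 22, 31, 23, 11]
Insert 23: shifted 1 elements -> [4, 20, 22, 23, 31, 11]
Insert 11: shifted 4 elements -> [4, 11, 20, 22, 23, 31]


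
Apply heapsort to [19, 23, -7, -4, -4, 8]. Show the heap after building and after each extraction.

Build heap: [23, 19, 8, -4, -4, -7]
Extract 23: [19, -4, 8, -7, -4, 23]
Extract 19: [8, -4, -4, -7, 19, 23]
Extract 8: [-4, -7, -4, 8, 19, 23]
Extract -4: [-4, -7, -4, 8, 19, 23]
Extract -4: [-7, -4, -4, 8, 19, 23]


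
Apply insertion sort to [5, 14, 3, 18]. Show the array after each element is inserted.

First element 5 is already 'sorted'
Insert 14: shifted 0 elements -> [5, 14, 3, 18]
Insert 3: shifted 2 elements -> [3, 5, 14, 18]
Insert 18: shifted 0 elements -> [3, 5, 14, 18]


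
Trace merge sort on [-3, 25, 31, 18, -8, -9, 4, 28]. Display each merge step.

Divide and conquer:
  Merge [-3] + [25] -> [-3, 25]
  Merge [31] + [18] -> [18, 31]
  Merge [-3, 25] + [18, 31] -> [-3, 18, 25, 31]
  Merge [-8] + [-9] -> [-9, -8]
  Merge [4] + [28] -> [4, 28]
  Merge [-9, -8] + [4, 28] -> [-9, -8, 4, 28]
  Merge [-3, 18, 25, 31] + [-9, -8, 4, 28] -> [-9, -8, -3, 4, 18, 25, 28, 31]


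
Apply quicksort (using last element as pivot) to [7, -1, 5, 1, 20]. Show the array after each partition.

Partition 1: pivot=20 at index 4 -> [7, -1, 5, 1, 20]
Partition 2: pivot=1 at index 1 -> [-1, 1, 5, 7, 20]
Partition 3: pivot=7 at index 3 -> [-1, 1, 5, 7, 20]


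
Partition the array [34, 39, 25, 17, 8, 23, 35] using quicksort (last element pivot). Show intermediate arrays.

Partition 1: pivot=35 at index 5 -> [34, 25, 17, 8, 23, 35, 39]
Partition 2: pivot=23 at index 2 -> [17, 8, 23, 25, 34, 35, 39]
Partition 3: pivot=8 at index 0 -> [8, 17, 23, 25, 34, 35, 39]
Partition 4: pivot=34 at index 4 -> [8, 17, 23, 25, 34, 35, 39]


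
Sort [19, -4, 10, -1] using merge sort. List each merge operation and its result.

Divide and conquer:
  Merge [19] + [-4] -> [-4, 19]
  Merge [10] + [-1] -> [-1, 10]
  Merge [-4, 19] + [-1, 10] -> [-4, -1, 10, 19]


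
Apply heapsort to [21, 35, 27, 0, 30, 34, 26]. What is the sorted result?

Build heap: [35, 30, 34, 0, 21, 27, 26]
Extract 35: [34, 30, 27, 0, 21, 26, 35]
Extract 34: [30, 26, 27, 0, 21, 34, 35]
Extract 30: [27, 26, 21, 0, 30, 34, 35]
Extract 27: [26, 0, 21, 27, 30, 34, 35]
Extract 26: [21, 0, 26, 27, 30, 34, 35]
Extract 21: [0, 21, 26, 27, 30, 34, 35]


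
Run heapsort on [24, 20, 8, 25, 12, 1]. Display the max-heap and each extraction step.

Build heap: [25, 24, 8, 20, 12, 1]
Extract 25: [24, 20, 8, 1, 12, 25]
Extract 24: [20, 12, 8, 1, 24, 25]
Extract 20: [12, 1, 8, 20, 24, 25]
Extract 12: [8, 1, 12, 20, 24, 25]
Extract 8: [1, 8, 12, 20, 24, 25]
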